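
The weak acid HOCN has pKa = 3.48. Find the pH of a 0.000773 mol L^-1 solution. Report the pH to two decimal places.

HOCN ⇌ OCN- + H+
Ka = 10^(−3.48) = 3.31 × 10^-4
Let x = [H+] at equilibrium. Ka = x²/(0.000773 − x).
The 5% rule fails; solving x² + Ka·x − Ka·C₀ = 0 exactly:
x = [−0.000331 + √(0.000331² + 1.02e-06)]/2 = 3.67 × 10^-4 M
pH = −log[H+] = −log(3.67 × 10^-4) = 3.44

pH = 3.44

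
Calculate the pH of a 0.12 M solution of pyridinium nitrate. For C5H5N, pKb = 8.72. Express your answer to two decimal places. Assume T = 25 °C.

C5H5NH+ is the conjugate acid of the weak base C5H5N.
Kb = 10^(−8.72) = 1.91 × 10^-9
Ka = Kw/Kb = 1.0×10^-14 / 1.91 × 10^-9 = 5.24 × 10^-6
From the ICE table, Ka = x²/(0.12 − x) = 5.24 × 10^-6.
Assume x ≪ 0.12: x ≈ √(5.24 × 10^-6 × 0.12) = 7.93 × 10^-4 M
(x/C₀ = 0.66% < 5%, so the approximation holds.)
pH = −log(7.93 × 10^-4) = 3.10

pH = 3.10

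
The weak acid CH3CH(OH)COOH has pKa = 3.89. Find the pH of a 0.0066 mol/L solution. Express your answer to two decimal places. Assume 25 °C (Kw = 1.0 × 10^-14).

pH = 3.07

CH3CH(OH)COOH ⇌ CH3CH(OH)COO- + H+
Ka = 10^(−3.89) = 1.29 × 10^-4
Ka = x²/(0.0066 − x) = 1.29 × 10^-4
x is not negligible relative to C₀; solve x² + 0.000129·x − 8.51e-07 = 0.
x = [−0.000129 + √(0.000129² + 3.41e-06)]/2 = 8.60 × 10^-4 M
pH = −log[H+] = −log(8.60 × 10^-4) = 3.07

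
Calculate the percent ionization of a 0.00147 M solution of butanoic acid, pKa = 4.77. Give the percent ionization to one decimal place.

10.2%

CH3(CH2)2COOH ⇌ CH3(CH2)2COO- + H+; let x = [H+] at equilibrium.
Ka = 10^(−4.77) = 1.70 × 10^-5
Solve x² + 1.7e-05x − 2.5e-08 = 0 → x = 1.50 × 10^-4 M
% ionization = x/C₀ × 100% = 1.50 × 10^-4/0.00147 × 100% = 10.2%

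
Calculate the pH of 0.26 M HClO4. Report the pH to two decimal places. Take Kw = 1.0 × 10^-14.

pH = 0.59

HClO4 is a strong acid and dissociates completely, so [H+] = 0.26 M.
pH = -log(0.26) = 0.59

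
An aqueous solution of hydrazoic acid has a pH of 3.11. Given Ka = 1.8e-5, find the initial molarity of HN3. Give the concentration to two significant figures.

C₀ = 3.4 × 10^-2 M

[H+] = 10^(-3.11) = 7.76 × 10^-4 M = x
Ka = x²/(C₀ − x) ⇒ C₀ = x + x²/Ka
C₀ = 7.76 × 10^-4 + (7.76 × 10^-4)²/(1.8 × 10^-5) = 3.42 × 10^-2 M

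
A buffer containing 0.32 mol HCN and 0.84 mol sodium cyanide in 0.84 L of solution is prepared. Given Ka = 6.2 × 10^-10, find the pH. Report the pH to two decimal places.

pKa = −log(6.2 × 10^-10) = 9.208
Henderson–Hasselbalch: pH = pKa + log([CN-]/[HCN]) = 9.208 + log(0.84/0.32)
pH = 9.208 + (+0.419) = 9.63

pH = 9.63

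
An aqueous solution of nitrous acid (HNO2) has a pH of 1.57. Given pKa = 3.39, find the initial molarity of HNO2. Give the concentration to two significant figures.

[H+] = 10^(-1.57) = 2.69 × 10^-2 M = x
Ka = 10^(−3.39) = 4.07 × 10^-4
Ka = x²/(C₀ − x) ⇒ C₀ = x + x²/Ka
C₀ = 2.69 × 10^-2 + (2.69 × 10^-2)²/(4.07 × 10^-4) = 1.80 M

C₀ = 1.8 M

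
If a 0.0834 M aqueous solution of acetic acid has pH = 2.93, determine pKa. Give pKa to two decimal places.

pKa = 4.78

[H+] = 10^(-2.93) = 1.17 × 10^-3 M
At equilibrium [HA] = 0.0834 − 1.17 × 10^-3 = 8.22 × 10^-2 M
Ka = [H+][A-]/[HA] = (1.17 × 10^-3)² / 8.22 × 10^-2 = 1.67 × 10^-5
pKa = -log(1.67 × 10^-5) = 4.78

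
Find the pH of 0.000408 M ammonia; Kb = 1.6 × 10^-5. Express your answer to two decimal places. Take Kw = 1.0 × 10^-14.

pH = 9.86

NH3 + H2O ⇌ NH4+ + OH-
From the ICE table, Kb = [OH-]²/(0.000408 − [OH-]) = 1.6 × 10^-5.
[OH-] is not negligible relative to C₀; solve [OH-]² + 1.6e-05·[OH-] − 6.53e-09 = 0.
[OH-] = [−1.6e-05 + √(1.6e-05² + 2.61e-08)]/2 = 7.32 × 10^-5 M
pOH = 4.14, so pH = 14.00 − pOH = 9.86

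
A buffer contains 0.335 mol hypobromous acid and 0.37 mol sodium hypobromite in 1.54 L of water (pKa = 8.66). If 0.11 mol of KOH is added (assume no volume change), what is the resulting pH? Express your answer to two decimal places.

pH = 8.99

After neutralization: n(HOBr) = 0.225 mol, n(OBr-) = 0.48 mol.
Henderson–Hasselbalch with mole ratio 0.48/0.225: pH = 8.66 + (+0.329)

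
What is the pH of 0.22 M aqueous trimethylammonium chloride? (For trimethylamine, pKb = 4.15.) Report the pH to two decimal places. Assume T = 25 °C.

pH = 5.25

(CH3)3NH+ is the conjugate acid of the weak base (CH3)3N.
Kb = 10^(−4.15) = 7.08 × 10^-5
Ka = Kw/Kb = 1.0×10^-14 / 7.08 × 10^-5 = 1.41 × 10^-10
From the ICE table, Ka = x²/(0.22 − x) = 1.41 × 10^-10.
Assume x ≪ 0.22: x ≈ √(1.41 × 10^-10 × 0.22) = 5.57 × 10^-6 M
(x/C₀ = 0.0025% < 5%, so the approximation holds.)
pH = −log[H+] = −log(5.57 × 10^-6) = 5.25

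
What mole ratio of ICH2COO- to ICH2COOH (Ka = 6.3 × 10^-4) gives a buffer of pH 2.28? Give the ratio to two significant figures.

pKa = -log(6.3 × 10^-4) = 3.201
pH = pKa + log(r) ⇒ log(r) = 2.28 − 3.201 = -0.921
r = [ICH2COO-]/[ICH2COOH] = 10^(-0.921) = 0.12

ratio = 0.12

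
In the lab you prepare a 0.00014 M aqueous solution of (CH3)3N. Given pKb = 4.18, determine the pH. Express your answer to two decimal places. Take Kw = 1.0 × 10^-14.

(CH3)3N + H2O ⇌ (CH3)3NH+ + OH-
Kb = 10^(−4.18) = 6.61 × 10^-5
Kb = x²/(0.00014 − x) = 6.61 × 10^-5
Here C₀/Kb ≈ 2.12, so the small-x approximation fails. Use the quadratic:
x = (−Kb + √(Kb² + 4·Kb·C₀))/2 = 6.87 × 10^-5 M
pOH = 4.16, so pH = 14.00 − pOH = 9.84

pH = 9.84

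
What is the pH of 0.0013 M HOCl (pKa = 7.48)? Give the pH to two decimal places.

pH = 5.18

HOCl ⇌ OCl- + H+
Ka = 10^(−7.48) = 3.31 × 10^-8
From the ICE table, Ka = x²/(0.0013 − x) = 3.31 × 10^-8.
Assume x ≪ 0.0013: x ≈ √(3.31 × 10^-8 × 0.0013) = 6.56 × 10^-6 M
pH = −log[H+] = −log(6.56 × 10^-6) = 5.18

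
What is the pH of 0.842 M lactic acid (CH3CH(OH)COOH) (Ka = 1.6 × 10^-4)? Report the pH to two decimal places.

pH = 1.94

CH3CH(OH)COOH ⇌ CH3CH(OH)COO- + H+
Ka = [H+]²/(0.842 − [H+]) = 1.6 × 10^-4
Assume [H+] ≪ 0.842: [H+] ≈ √(1.6 × 10^-4 × 0.842) = 1.16 × 10^-2 M
pH = −log(1.16 × 10^-2) = 1.94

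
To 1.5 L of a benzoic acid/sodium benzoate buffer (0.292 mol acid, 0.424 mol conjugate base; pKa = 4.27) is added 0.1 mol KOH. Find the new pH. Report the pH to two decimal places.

pH = 4.71

OH- converts C6H5COOH to C6H5COO-: C6H5COOH → 0.192 mol, C6H5COO- → 0.524 mol.
Henderson–Hasselbalch with mole ratio 0.524/0.192: pH = 4.27 + (+0.436)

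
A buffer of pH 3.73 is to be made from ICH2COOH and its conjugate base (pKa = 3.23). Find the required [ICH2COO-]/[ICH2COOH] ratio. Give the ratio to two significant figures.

pH = pKa + log(r) ⇒ log(r) = 3.73 − 3.23 = +0.50
r = [ICH2COO-]/[ICH2COOH] = 10^(+0.50) = 3.16

ratio = 3.2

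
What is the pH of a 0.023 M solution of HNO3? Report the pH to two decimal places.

pH = 1.64

HNO3 is a strong acid and dissociates completely, so [H+] = 0.023 M.
pH = -log(0.023) = 1.64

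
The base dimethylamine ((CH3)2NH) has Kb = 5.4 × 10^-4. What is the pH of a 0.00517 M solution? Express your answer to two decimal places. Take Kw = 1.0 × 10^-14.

pH = 11.15

(CH3)2NH + H2O ⇌ (CH3)2NH2+ + OH-
Kb = [OH-]²/(0.00517 − [OH-]) = 5.4 × 10^-4
[OH-] is not negligible relative to C₀; solve [OH-]² + 0.00054·[OH-] − 2.79e-06 = 0.
[OH-] = [−0.00054 + √(0.00054² + 1.12e-05)]/2 = 1.42 × 10^-3 M
pOH = −log(1.42 × 10^-3) = 2.85; pH = 14.00 − 2.85 = 11.15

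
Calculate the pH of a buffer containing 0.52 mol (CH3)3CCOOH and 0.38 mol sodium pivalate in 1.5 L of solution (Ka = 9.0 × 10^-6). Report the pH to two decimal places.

pH = 4.91

pKa = −log(9.0 × 10^-6) = 5.046
Henderson–Hasselbalch: pH = pKa + log([(CH3)3CCOO-]/[(CH3)3CCOOH]) = 5.046 + log(0.38/0.52)
pH = 5.046 + (-0.136) = 4.91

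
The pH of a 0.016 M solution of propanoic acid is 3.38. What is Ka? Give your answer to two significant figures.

[H+] = 10^(-3.38) = 4.17 × 10^-4 M
At equilibrium [HA] = 0.016 − 4.17 × 10^-4 = 1.56 × 10^-2 M
Ka = [H+][A-]/[HA] = (4.17 × 10^-4)² / 1.56 × 10^-2 = 1.1 × 10^-5

Ka = 1.1 × 10^-5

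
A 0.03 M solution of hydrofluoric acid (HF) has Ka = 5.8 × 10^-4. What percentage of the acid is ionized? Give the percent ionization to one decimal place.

13.0%

HF ⇌ F- + H+; let x = [H+] at equilibrium.
Solve x² + 0.00058x − 1.74e-05 = 0 → x = 3.89 × 10^-3 M
Fraction ionized = 3.89 × 10^-3 / 0.03 = 0.1297 → 13.0%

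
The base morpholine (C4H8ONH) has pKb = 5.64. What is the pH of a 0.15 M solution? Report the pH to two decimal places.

C4H8ONH + H2O ⇌ C4H8ONH2+ + OH-
Kb = 10^(−5.64) = 2.29 × 10^-6
Let x = [OH-] at equilibrium. Kb = x²/(0.15 − x).
Neglecting x in the denominator: x = √(2.29 × 10^-6 × 0.15) = 5.86 × 10^-4 M
(x/C₀ = 0.39% < 5%, so the approximation holds.)
pOH = 3.23, so pH = 14.00 − pOH = 10.77

pH = 10.77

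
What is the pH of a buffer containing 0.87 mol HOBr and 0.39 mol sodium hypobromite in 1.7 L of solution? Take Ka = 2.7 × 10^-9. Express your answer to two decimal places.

pH = 8.22

pKa = −log(2.7 × 10^-9) = 8.569
pH = pKa + log([A⁻]/[HA]) = 8.569 + log(0.39/0.87)
pH = 8.569 + (-0.348) = 8.22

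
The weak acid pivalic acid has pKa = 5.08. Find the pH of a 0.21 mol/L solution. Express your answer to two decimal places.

(CH3)3CCOOH ⇌ (CH3)3CCOO- + H+
Ka = 10^(−5.08) = 8.32 × 10^-6
From the ICE table, Ka = x²/(0.21 − x) = 8.32 × 10^-6.
Assume x ≪ 0.21: x ≈ √(8.32 × 10^-6 × 0.21) = 1.32 × 10^-3 M
Check: 0.63% ionized — well under 5%, approximation valid.
pH = −log[H+] = −log(1.32 × 10^-3) = 2.88

pH = 2.88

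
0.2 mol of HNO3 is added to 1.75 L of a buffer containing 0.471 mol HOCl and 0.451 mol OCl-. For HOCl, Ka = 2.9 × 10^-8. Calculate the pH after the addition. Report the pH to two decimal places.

pH = 7.11

Added H+ converts OCl- to HOCl: HOCl → 0.671 mol, OCl- → 0.251 mol.
pKa = −log(2.9 × 10^-8) = 7.538
Henderson–Hasselbalch with mole ratio 0.251/0.671: pH = 7.538 + (-0.427)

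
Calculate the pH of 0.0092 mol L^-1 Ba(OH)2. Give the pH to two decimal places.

pH = 12.26

Ba(OH)2 is a strong base (each formula unit releases 2 OH-); [OH-] = 0.0184 M.
pOH = -log(0.0184) = 1.74
pH = 14.00 - 1.74 = 12.26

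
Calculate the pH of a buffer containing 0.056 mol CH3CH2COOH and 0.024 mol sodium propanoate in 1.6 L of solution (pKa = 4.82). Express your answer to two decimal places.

pH = pKa + log([A⁻]/[HA]) = 4.82 + log(0.024/0.056)
pH = 4.82 + (-0.368) = 4.45

pH = 4.45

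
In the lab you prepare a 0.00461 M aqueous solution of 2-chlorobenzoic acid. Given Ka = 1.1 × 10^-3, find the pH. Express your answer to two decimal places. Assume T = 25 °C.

pH = 2.75

ClC6H4COOH ⇌ ClC6H4COO- + H+
Ka = [H+]²/(0.00461 − [H+]) = 1.1 × 10^-3
Here C₀/Ka ≈ 4.19, so the small-[H+] approximation fails. Use the quadratic:
[H+] = (−Ka + √(Ka² + 4·Ka·C₀))/2 = 1.77 × 10^-3 M
pH = −log[H+] = −log(1.77 × 10^-3) = 2.75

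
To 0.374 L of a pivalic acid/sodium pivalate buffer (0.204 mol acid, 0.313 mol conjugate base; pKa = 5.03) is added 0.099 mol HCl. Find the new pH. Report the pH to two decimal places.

After neutralization: n((CH3)3CCOOH) = 0.303 mol, n((CH3)3CCOO-) = 0.214 mol.
pH = pKa + log([A⁻]/[HA]) = 5.03 + log(0.214/0.303) = 5.03 -0.151

pH = 4.88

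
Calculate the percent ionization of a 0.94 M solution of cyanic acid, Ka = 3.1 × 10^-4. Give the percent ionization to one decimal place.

1.8%

HOCN ⇌ OCN- + H+; let x = [H+] at equilibrium.
x ≈ √(Ka·C₀) = √(3.1 × 10^-4 × 0.94) = 1.71 × 10^-2 M
% ionization = x/C₀ × 100% = 1.71 × 10^-2/0.94 × 100% = 1.8%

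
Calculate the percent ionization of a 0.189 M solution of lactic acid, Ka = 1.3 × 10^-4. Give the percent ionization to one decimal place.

CH3CH(OH)COOH ⇌ CH3CH(OH)COO- + H+; let x = [H+] at equilibrium.
x ≈ √(Ka·C₀) = √(1.3 × 10^-4 × 0.189) = 4.96 × 10^-3 M
Fraction ionized = 4.96 × 10^-3 / 0.189 = 0.0262 → 2.6%

2.6%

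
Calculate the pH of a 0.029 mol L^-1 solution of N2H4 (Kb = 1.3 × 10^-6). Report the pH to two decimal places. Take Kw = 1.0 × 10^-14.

pH = 10.29

N2H4 + H2O ⇌ N2H5+ + OH-
From the ICE table, Kb = x²/(0.029 − x) = 1.3 × 10^-6.
Assume x ≪ 0.029: x ≈ √(1.3 × 10^-6 × 0.029) = 1.94 × 10^-4 M
Check: 0.67% ionized — well under 5%, approximation valid.
pOH = −log(1.94 × 10^-4) = 3.71; pH = 14.00 − 3.71 = 10.29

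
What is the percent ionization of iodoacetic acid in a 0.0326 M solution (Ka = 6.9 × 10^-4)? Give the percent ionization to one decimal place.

ICH2COOH ⇌ ICH2COO- + H+; let x = [H+] at equilibrium.
Solve x² + 0.00069x − 2.25e-05 = 0 → x = 4.41 × 10^-3 M
Fraction ionized = 4.41 × 10^-3 / 0.0326 = 0.1353 → 13.5%

13.5%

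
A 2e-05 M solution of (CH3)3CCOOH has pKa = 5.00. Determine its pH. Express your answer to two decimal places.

pH = 5.00

(CH3)3CCOOH ⇌ (CH3)3CCOO- + H+
Ka = 10^(−5.00) = 1.00 × 10^-5
From the ICE table, Ka = x²/(2e-05 − x) = 1.00 × 10^-5.
The 5% rule fails; solving x² + Ka·x − Ka·C₀ = 0 exactly:
x = [−1e-05 + √(1e-05² + 8e-10)]/2 = 1.00 × 10^-5 M
pH = −log(1.00 × 10^-5) = 5.00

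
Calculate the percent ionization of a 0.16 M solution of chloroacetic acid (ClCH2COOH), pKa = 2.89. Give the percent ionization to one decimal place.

8.6%

ClCH2COOH ⇌ ClCH2COO- + H+; let x = [H+] at equilibrium.
Ka = 10^(−2.89) = 1.29 × 10^-3
Solve x² + 0.00129x − 0.000206 = 0 → x = 1.37 × 10^-2 M
% ionization = x/C₀ × 100% = 1.37 × 10^-2/0.16 × 100% = 8.6%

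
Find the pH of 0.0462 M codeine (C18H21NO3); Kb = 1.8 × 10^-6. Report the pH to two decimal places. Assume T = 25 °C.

C18H21NO3 + H2O ⇌ C18H22NO3+ + OH-
From the ICE table, Kb = [OH-]²/(0.0462 − [OH-]) = 1.8 × 10^-6.
Assume [OH-] ≪ 0.0462: [OH-] ≈ √(1.8 × 10^-6 × 0.0462) = 2.88 × 10^-4 M
Check: 0.62% ionized — well under 5%, approximation valid.
pOH = 3.54, so pH = 14.00 − pOH = 10.46

pH = 10.46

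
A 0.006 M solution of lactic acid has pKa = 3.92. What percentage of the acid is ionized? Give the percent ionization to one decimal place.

13.2%

CH3CH(OH)COOH ⇌ CH3CH(OH)COO- + H+; let x = [H+] at equilibrium.
Ka = 10^(−3.92) = 1.20 × 10^-4
Ka = x²/(C₀ − x); solving the quadratic gives x = 7.91 × 10^-4 M.
% ionization = x/C₀ × 100% = 7.91 × 10^-4/0.006 × 100% = 13.2%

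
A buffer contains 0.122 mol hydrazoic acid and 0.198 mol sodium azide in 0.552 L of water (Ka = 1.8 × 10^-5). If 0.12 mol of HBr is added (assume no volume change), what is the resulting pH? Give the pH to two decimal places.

pH = 4.25

Added H+ converts N3- to HN3: HN3 → 0.242 mol, N3- → 0.078 mol.
pKa = −log(1.8 × 10^-5) = 4.745
pH = pKa + log([A⁻]/[HA]) = 4.745 + log(0.078/0.242) = 4.745 -0.492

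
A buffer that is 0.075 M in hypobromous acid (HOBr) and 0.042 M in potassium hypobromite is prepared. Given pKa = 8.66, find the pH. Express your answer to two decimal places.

pH = 8.41

Henderson–Hasselbalch: pH = pKa + log([OBr-]/[HOBr]) = 8.66 + log(0.042/0.075)
pH = 8.66 + (-0.252) = 8.41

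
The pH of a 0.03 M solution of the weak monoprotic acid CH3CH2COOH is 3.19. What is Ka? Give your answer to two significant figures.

[H+] = 10^(-3.19) = 6.46 × 10^-4 M
At equilibrium [HA] = 0.03 − 6.46 × 10^-4 = 2.94 × 10^-2 M
Ka = [H+][A-]/[HA] = (6.46 × 10^-4)² / 2.94 × 10^-2 = 1.4 × 10^-5

Ka = 1.4 × 10^-5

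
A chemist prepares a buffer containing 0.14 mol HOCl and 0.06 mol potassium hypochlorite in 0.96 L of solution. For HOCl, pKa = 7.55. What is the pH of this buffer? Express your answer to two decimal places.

Using pH = pKa + log([base]/[acid]) with [base]/[acid] = 0.06/0.14:
pH = 7.55 + (-0.368) = 7.18

pH = 7.18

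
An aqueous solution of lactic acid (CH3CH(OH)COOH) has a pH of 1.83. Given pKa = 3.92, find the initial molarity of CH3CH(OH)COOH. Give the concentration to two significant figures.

[H+] = 10^(-1.83) = 1.48 × 10^-2 M = x
Ka = 10^(−3.92) = 1.20 × 10^-4
Ka = x²/(C₀ − x) ⇒ C₀ = x + x²/Ka
C₀ = 1.48 × 10^-2 + (1.48 × 10^-2)²/(1.20 × 10^-4) = 1.84 M

C₀ = 1.8 M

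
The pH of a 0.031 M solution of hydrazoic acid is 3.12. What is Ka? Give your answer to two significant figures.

Ka = 1.9 × 10^-5

[H+] = 10^(-3.12) = 7.59 × 10^-4 M
At equilibrium [HA] = 0.031 − 7.59 × 10^-4 = 3.02 × 10^-2 M
Ka = [H+][A-]/[HA] = (7.59 × 10^-4)² / 3.02 × 10^-2 = 1.9 × 10^-5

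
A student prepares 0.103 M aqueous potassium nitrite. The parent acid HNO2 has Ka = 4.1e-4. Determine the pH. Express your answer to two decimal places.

NO2- is the conjugate base of the weak acid HNO2.
Kb = Kw/Ka = 1.0×10^-14 / 4.1 × 10^-4 = 2.44 × 10^-11
Kb = [OH-]²/(0.103 − [OH-]) = 2.44 × 10^-11
Assume [OH-] ≪ 0.103: [OH-] ≈ √(2.44 × 10^-11 × 0.103) = 1.59 × 10^-6 M
pOH = −log(1.59 × 10^-6) = 5.80; pH = 14.00 − 5.80 = 8.20

pH = 8.20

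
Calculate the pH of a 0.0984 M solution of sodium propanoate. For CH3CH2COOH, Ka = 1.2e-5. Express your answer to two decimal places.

pH = 8.96

CH3CH2COO- is the conjugate base of the weak acid CH3CH2COOH.
Kb = Kw/Ka = 1.0×10^-14 / 1.2 × 10^-5 = 8.33 × 10^-10
From the ICE table, Kb = x²/(0.0984 − x) = 8.33 × 10^-10.
Assume x ≪ 0.0984: x ≈ √(8.33 × 10^-10 × 0.0984) = 9.05 × 10^-6 M
(x/C₀ = 0.0092% < 5%, so the approximation holds.)
pOH = 5.04, so pH = 14.00 − pOH = 8.96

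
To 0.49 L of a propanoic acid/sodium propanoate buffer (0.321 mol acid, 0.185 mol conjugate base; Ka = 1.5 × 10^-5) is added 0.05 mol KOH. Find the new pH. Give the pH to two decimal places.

OH- converts CH3CH2COOH to CH3CH2COO-: CH3CH2COOH → 0.271 mol, CH3CH2COO- → 0.235 mol.
pKa = −log(1.5 × 10^-5) = 4.824
Henderson–Hasselbalch with mole ratio 0.235/0.271: pH = 4.824 + (-0.062)

pH = 4.76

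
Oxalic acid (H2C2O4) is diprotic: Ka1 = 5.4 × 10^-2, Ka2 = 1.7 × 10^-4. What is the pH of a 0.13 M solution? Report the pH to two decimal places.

Ka1 ≫ Ka2, so treat the first dissociation as the only significant source of H+.
Ka1 = x²/(0.13 − x) = 5.4 × 10^-2
Solving the quadratic: x = (−Ka1 + √(Ka1² + 4·Ka1·C₀))/2 = 6.10 × 10^-2 M
pH = −log(6.10 × 10^-2) = 1.21

pH = 1.21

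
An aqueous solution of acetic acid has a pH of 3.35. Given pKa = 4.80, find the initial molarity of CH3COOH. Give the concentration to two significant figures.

C₀ = 1.3 × 10^-2 M

[H+] = 10^(-3.35) = 4.47 × 10^-4 M = x
Ka = 10^(−4.80) = 1.58 × 10^-5
Ka = x²/(C₀ − x) ⇒ C₀ = x + x²/Ka
C₀ = 4.47 × 10^-4 + (4.47 × 10^-4)²/(1.58 × 10^-5) = 1.31 × 10^-2 M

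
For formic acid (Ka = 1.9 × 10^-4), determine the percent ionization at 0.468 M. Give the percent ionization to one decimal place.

HCOOH ⇌ HCOO- + H+; let x = [H+] at equilibrium.
x ≈ √(Ka·C₀) = √(1.9 × 10^-4 × 0.468) = 9.43 × 10^-3 M
Fraction ionized = 9.43 × 10^-3 / 0.468 = 0.0201 → 2.0%

2.0%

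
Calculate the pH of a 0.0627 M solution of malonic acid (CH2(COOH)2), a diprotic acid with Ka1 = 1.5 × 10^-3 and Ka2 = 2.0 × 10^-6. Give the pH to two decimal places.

pH = 2.05

Since Ka1 ≫ Ka2, the first ionization dominates [H+].
Ka1 = x²/(0.0627 − x) = 1.5 × 10^-3
Solving the quadratic: x = (−Ka1 + √(Ka1² + 4·Ka1·C₀))/2 = 8.98 × 10^-3 M
pH = −log(8.98 × 10^-3) = 2.05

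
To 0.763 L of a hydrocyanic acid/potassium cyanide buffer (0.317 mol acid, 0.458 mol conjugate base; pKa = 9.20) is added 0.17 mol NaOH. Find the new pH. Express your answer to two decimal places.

After neutralization: n(HCN) = 0.147 mol, n(CN-) = 0.628 mol.
pH = pKa + log([A⁻]/[HA]) = 9.20 + log(0.628/0.147) = 9.20 +0.631

pH = 9.83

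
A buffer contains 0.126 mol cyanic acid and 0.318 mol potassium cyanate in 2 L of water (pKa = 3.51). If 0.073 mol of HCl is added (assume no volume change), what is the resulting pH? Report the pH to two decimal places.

After neutralization: n(HOCN) = 0.199 mol, n(OCN-) = 0.245 mol.
pH = pKa + log(n_OCN-/n_HOCN) = 3.51 + log(0.245/0.199) = 3.51 + (+0.090)

pH = 3.60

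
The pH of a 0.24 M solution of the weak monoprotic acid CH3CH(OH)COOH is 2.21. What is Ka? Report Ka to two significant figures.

Ka = 1.6 × 10^-4

[H+] = 10^(-2.21) = 6.17 × 10^-3 M
At equilibrium [HA] = 0.24 − 6.17 × 10^-3 = 2.34 × 10^-1 M
Ka = [H+][A-]/[HA] = (6.17 × 10^-3)² / 2.34 × 10^-1 = 1.6 × 10^-4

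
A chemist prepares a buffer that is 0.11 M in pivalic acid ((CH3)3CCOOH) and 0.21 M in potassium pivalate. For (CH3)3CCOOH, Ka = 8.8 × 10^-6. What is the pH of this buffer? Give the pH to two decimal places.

pKa = −log(8.8 × 10^-6) = 5.056
Using pH = pKa + log([base]/[acid]) with [base]/[acid] = 0.21/0.11:
pH = 5.056 + (+0.281) = 5.34

pH = 5.34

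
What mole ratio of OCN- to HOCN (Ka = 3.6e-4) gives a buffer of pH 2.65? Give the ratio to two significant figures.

ratio = 0.16

pKa = -log(3.6 × 10^-4) = 3.444
pH = pKa + log(r) ⇒ log(r) = 2.65 − 3.444 = -0.794
r = [OCN-]/[HOCN] = 10^(-0.794) = 0.161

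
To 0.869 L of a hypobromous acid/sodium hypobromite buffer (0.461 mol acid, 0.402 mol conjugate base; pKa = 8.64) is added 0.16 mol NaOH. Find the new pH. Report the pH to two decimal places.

After neutralization: n(HOBr) = 0.301 mol, n(OBr-) = 0.562 mol.
pH = pKa + log([A⁻]/[HA]) = 8.64 + log(0.562/0.301) = 8.64 +0.271

pH = 8.91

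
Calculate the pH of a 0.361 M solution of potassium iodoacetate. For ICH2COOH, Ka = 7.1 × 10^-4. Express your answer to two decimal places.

ICH2COO- is the conjugate base of the weak acid ICH2COOH.
Kb = Kw/Ka = 1.0×10^-14 / 7.1 × 10^-4 = 1.41 × 10^-11
Kb = x²/(0.361 − x) = 1.41 × 10^-11
Neglecting x in the denominator: x = √(1.41 × 10^-11 × 0.361) = 2.26 × 10^-6 M
Check: 0.00062% ionized — well under 5%, approximation valid.
pOH = −log(2.26 × 10^-6) = 5.65; pH = 14.00 − 5.65 = 8.35

pH = 8.35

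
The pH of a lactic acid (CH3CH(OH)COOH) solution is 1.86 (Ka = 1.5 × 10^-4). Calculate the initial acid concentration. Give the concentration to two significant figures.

[H+] = 10^(-1.86) = 1.38 × 10^-2 M = x
Ka = x²/(C₀ − x) ⇒ C₀ = x + x²/Ka
C₀ = 1.38 × 10^-2 + (1.38 × 10^-2)²/(1.5 × 10^-4) = 1.28 M

C₀ = 1.3 M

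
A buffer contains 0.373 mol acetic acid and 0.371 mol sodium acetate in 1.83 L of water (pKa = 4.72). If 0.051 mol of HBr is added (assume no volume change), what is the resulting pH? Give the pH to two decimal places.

After neutralization: n(CH3COOH) = 0.424 mol, n(CH3COO-) = 0.32 mol.
Henderson–Hasselbalch with mole ratio 0.32/0.424: pH = 4.72 + (-0.122)

pH = 4.60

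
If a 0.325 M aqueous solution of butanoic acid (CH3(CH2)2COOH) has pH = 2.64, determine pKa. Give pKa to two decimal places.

pKa = 4.79

[H+] = 10^(-2.64) = 2.29 × 10^-3 M
At equilibrium [HA] = 0.325 − 2.29 × 10^-3 = 3.23 × 10^-1 M
Ka = [H+][A-]/[HA] = (2.29 × 10^-3)² / 3.23 × 10^-1 = 1.62 × 10^-5
pKa = -log(1.62 × 10^-5) = 4.79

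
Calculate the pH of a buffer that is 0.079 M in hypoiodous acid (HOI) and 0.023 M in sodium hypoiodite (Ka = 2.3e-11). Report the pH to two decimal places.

pKa = −log(2.3 × 10^-11) = 10.638
Using pH = pKa + log([base]/[acid]) with [base]/[acid] = 0.023/0.079:
pH = 10.638 + (-0.536) = 10.10

pH = 10.10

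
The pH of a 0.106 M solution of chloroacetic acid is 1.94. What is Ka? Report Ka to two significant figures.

[H+] = 10^(-1.94) = 1.15 × 10^-2 M
At equilibrium [HA] = 0.106 − 1.15 × 10^-2 = 9.45 × 10^-2 M
Ka = [H+][A-]/[HA] = (1.15 × 10^-2)² / 9.45 × 10^-2 = 1.4 × 10^-3

Ka = 1.4 × 10^-3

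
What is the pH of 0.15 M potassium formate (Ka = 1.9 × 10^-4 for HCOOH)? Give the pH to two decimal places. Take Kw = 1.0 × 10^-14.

pH = 8.45

HCOO- is the conjugate base of the weak acid HCOOH.
Kb = Kw/Ka = 1.0×10^-14 / 1.9 × 10^-4 = 5.26 × 10^-11
From the ICE table, Kb = x²/(0.15 − x) = 5.26 × 10^-11.
Assume x ≪ 0.15: x ≈ √(5.26 × 10^-11 × 0.15) = 2.81 × 10^-6 M
pOH = 5.55, so pH = 14.00 − pOH = 8.45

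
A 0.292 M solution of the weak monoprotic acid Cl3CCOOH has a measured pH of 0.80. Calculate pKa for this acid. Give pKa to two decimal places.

[H+] = 10^(-0.80) = 1.58 × 10^-1 M
At equilibrium [HA] = 0.292 − 1.58 × 10^-1 = 1.34 × 10^-1 M
Ka = [H+][A-]/[HA] = (1.58 × 10^-1)² / 1.34 × 10^-1 = 1.86 × 10^-1
pKa = -log(1.86 × 10^-1) = 0.73

pKa = 0.73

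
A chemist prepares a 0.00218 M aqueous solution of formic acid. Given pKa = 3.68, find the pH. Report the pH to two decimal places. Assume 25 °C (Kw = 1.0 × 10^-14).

HCOOH ⇌ HCOO- + H+
Ka = 10^(−3.68) = 2.09 × 10^-4
Ka = [H+]²/(0.00218 − [H+]) = 2.09 × 10^-4
The 5% rule fails; solving [H+]² + Ka·[H+] − Ka·C₀ = 0 exactly:
[H+] = [−0.000209 + √(0.000209² + 1.82e-06)]/2 = 5.79 × 10^-4 M
pH = −log(5.79 × 10^-4) = 3.24

pH = 3.24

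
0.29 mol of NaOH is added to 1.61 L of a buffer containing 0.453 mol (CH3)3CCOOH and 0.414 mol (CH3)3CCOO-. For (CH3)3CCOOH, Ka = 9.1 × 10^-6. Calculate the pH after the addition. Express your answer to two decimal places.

OH- converts (CH3)3CCOOH to (CH3)3CCOO-: (CH3)3CCOOH → 0.163 mol, (CH3)3CCOO- → 0.704 mol.
pKa = −log(9.1 × 10^-6) = 5.041
Henderson–Hasselbalch with mole ratio 0.704/0.163: pH = 5.041 + (+0.635)

pH = 5.68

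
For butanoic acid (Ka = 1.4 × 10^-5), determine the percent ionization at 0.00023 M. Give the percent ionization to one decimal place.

21.8%

CH3(CH2)2COOH ⇌ CH3(CH2)2COO- + H+; let x = [H+] at equilibrium.
Solve x² + 1.4e-05x − 3.22e-09 = 0 → x = 5.02 × 10^-5 M
% ionization = x/C₀ × 100% = 5.02 × 10^-5/0.00023 × 100% = 21.8%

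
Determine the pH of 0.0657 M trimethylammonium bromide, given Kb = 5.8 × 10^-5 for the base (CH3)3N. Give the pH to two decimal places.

pH = 5.47

(CH3)3NH+ is the conjugate acid of the weak base (CH3)3N.
Ka = Kw/Kb = 1.0×10^-14 / 5.8 × 10^-5 = 1.72 × 10^-10
Ka = [H+]²/(0.0657 − [H+]) = 1.72 × 10^-10
Assume [H+] ≪ 0.0657: [H+] ≈ √(1.72 × 10^-10 × 0.0657) = 3.36 × 10^-6 M
([H+]/C₀ = 0.0051% < 5%, so the approximation holds.)
pH = −log(3.36 × 10^-6) = 5.47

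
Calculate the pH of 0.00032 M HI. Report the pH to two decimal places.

pH = 3.49

HI is a strong acid and dissociates completely, so [H+] = 0.00032 M.
pH = -log(0.00032) = 3.49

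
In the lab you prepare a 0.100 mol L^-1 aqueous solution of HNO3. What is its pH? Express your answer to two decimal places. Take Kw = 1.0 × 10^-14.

HNO3 is a strong acid and dissociates completely, so [H+] = 0.100 M.
pH = -log(0.1) = 1.00

pH = 1.00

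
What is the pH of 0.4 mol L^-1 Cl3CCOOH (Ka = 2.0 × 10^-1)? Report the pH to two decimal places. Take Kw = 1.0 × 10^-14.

pH = 0.70

Cl3CCOOH ⇌ Cl3CCOO- + H+
From the ICE table, Ka = [H+]²/(0.4 − [H+]) = 2.0 × 10^-1.
[H+] is not negligible relative to C₀; solve [H+]² + 0.2·[H+] − 0.08 = 0.
[H+] = [−0.2 + √(0.2² + 0.32)]/2 = 2.00 × 10^-1 M
pH = −log[H+] = −log(2.00 × 10^-1) = 0.70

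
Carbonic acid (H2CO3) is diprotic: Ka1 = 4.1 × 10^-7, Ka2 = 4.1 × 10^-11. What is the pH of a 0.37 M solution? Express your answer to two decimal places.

Since Ka1 ≫ Ka2, the first ionization dominates [H+].
Ka1 = x²/(0.37 − x) = 4.1 × 10^-7
x ≈ √(4.1 × 10^-7 × 0.37) = 3.89 × 10^-4 M
pH = −log(3.89 × 10^-4) = 3.41

pH = 3.41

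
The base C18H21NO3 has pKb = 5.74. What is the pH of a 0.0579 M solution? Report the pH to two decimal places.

C18H21NO3 + H2O ⇌ C18H22NO3+ + OH-
Kb = 10^(−5.74) = 1.82 × 10^-6
Kb = [OH-]²/(0.0579 − [OH-]) = 1.82 × 10^-6
Neglecting [OH-] in the denominator: [OH-] = √(1.82 × 10^-6 × 0.0579) = 3.25 × 10^-4 M
Check: 0.56% ionized — well under 5%, approximation valid.
pOH = −log(3.25 × 10^-4) = 3.49; pH = 14.00 − 3.49 = 10.51

pH = 10.51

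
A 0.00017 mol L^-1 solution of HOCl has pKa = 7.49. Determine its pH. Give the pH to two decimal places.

pH = 5.63

HOCl ⇌ OCl- + H+
Ka = 10^(−7.49) = 3.24 × 10^-8
Let x = [H+] at equilibrium. Ka = x²/(0.00017 − x).
Neglecting x in the denominator: x = √(3.24 × 10^-8 × 0.00017) = 2.35 × 10^-6 M
pH = −log(2.35 × 10^-6) = 5.63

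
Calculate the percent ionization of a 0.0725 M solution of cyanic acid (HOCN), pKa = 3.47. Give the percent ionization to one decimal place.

6.6%

HOCN ⇌ OCN- + H+; let x = [H+] at equilibrium.
Ka = 10^(−3.47) = 3.39 × 10^-4
Solve x² + 0.000339x − 2.46e-05 = 0 → x = 4.79 × 10^-3 M
% ionization = x/C₀ × 100% = 4.79 × 10^-3/0.0725 × 100% = 6.6%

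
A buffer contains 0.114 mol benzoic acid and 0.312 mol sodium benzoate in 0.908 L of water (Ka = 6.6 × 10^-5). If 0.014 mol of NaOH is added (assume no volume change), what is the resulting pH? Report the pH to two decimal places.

OH- converts C6H5COOH to C6H5COO-: C6H5COOH → 0.1 mol, C6H5COO- → 0.326 mol.
pKa = −log(6.6 × 10^-5) = 4.180
pH = pKa + log([A⁻]/[HA]) = 4.180 + log(0.326/0.1) = 4.180 +0.513

pH = 4.69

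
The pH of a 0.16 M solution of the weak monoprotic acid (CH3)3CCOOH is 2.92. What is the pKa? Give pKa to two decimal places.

pKa = 5.04

[H+] = 10^(-2.92) = 1.20 × 10^-3 M
At equilibrium [HA] = 0.16 − 1.20 × 10^-3 = 1.59 × 10^-1 M
Ka = [H+][A-]/[HA] = (1.20 × 10^-3)² / 1.59 × 10^-1 = 9.06 × 10^-6
pKa = -log(9.06 × 10^-6) = 5.04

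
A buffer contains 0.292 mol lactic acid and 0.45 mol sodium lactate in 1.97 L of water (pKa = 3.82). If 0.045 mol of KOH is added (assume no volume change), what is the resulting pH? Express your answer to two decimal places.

pH = 4.12

After neutralization: n(CH3CH(OH)COOH) = 0.247 mol, n(CH3CH(OH)COO-) = 0.495 mol.
pH = pKa + log([A⁻]/[HA]) = 3.82 + log(0.495/0.247) = 3.82 +0.302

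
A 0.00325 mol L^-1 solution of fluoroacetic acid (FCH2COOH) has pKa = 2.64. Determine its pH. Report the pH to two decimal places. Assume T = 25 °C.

FCH2COOH ⇌ FCH2COO- + H+
Ka = 10^(−2.64) = 2.29 × 10^-3
Ka = [H+]²/(0.00325 − [H+]) = 2.29 × 10^-3
Here C₀/Ka ≈ 1.42, so the small-[H+] approximation fails. Use the quadratic:
[H+] = [−0.00229 + √(0.00229² + 2.98e-05)]/2 = 1.81 × 10^-3 M
pH = −log[H+] = −log(1.81 × 10^-3) = 2.74

pH = 2.74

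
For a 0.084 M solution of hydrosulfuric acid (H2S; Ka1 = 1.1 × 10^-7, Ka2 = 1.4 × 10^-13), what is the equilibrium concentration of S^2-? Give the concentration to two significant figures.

First ionization gives [H+] ≈ [HS-] = 9.61 × 10^-5 M.
Second step: Ka2 = [H+][S^2-]/[HS-] ≈ [S^2-] (since [H+] ≈ [HS-]).
So [S^2-] ≈ Ka2.

1.4 × 10^-13 M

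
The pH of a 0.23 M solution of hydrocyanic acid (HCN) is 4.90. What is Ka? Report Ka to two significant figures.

[H+] = 10^(-4.90) = 1.26 × 10^-5 M
At equilibrium [HA] = 0.23 − 1.26 × 10^-5 = 2.30 × 10^-1 M
Ka = [H+][A-]/[HA] = (1.26 × 10^-5)² / 2.30 × 10^-1 = 6.9 × 10^-10

Ka = 6.9 × 10^-10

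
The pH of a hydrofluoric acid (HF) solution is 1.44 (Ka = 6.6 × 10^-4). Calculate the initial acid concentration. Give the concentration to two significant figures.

C₀ = 2.0 M

[H+] = 10^(-1.44) = 3.63 × 10^-2 M = x
Ka = x²/(C₀ − x) ⇒ C₀ = x + x²/Ka
C₀ = 3.63 × 10^-2 + (3.63 × 10^-2)²/(6.6 × 10^-4) = 2.03 M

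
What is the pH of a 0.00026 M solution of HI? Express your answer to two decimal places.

HI is a strong acid and dissociates completely, so [H+] = 0.00026 M.
pH = -log(0.00026) = 3.59

pH = 3.59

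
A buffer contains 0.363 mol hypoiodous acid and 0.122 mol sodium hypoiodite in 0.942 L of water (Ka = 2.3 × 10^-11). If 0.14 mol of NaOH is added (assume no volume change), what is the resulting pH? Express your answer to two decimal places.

pH = 10.71

OH- converts HOI to OI-: HOI → 0.223 mol, OI- → 0.262 mol.
pKa = −log(2.3 × 10^-11) = 10.638
pH = pKa + log(n_OI-/n_HOI) = 10.638 + log(0.262/0.223) = 10.638 + (+0.070)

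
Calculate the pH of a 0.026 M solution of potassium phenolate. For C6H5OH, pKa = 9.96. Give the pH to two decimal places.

C6H5O- is the conjugate base of the weak acid C6H5OH.
Ka = 10^(−9.96) = 1.10 × 10^-10
Kb = Kw/Ka = 1.0×10^-14 / 1.10 × 10^-10 = 9.09 × 10^-5
Kb = x²/(0.026 − x) = 9.09 × 10^-5
The 5% rule fails; solving x² + Kb·x − Kb·C₀ = 0 exactly:
x = (−Kb + √(Kb² + 4·Kb·C₀))/2 = 1.49 × 10^-3 M
pOH = −log(1.49 × 10^-3) = 2.83; pH = 14.00 − 2.83 = 11.17

pH = 11.17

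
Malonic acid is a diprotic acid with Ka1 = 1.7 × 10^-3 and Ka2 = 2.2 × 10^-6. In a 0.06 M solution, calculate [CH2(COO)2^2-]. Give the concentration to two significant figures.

First ionization gives [H+] ≈ [CH2(COOH)COO-] = 9.29 × 10^-3 M.
Second step: Ka2 = [H+][CH2(COO)2^2-]/[CH2(COOH)COO-] ≈ [CH2(COO)2^2-] (since [H+] ≈ [CH2(COOH)COO-]).
So [CH2(COO)2^2-] ≈ Ka2.

2.2 × 10^-6 M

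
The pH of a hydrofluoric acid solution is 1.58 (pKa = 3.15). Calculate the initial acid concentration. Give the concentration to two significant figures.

[H+] = 10^(-1.58) = 2.63 × 10^-2 M = x
Ka = 10^(−3.15) = 7.08 × 10^-4
Ka = x²/(C₀ − x) ⇒ C₀ = x + x²/Ka
C₀ = 2.63 × 10^-2 + (2.63 × 10^-2)²/(7.08 × 10^-4) = 1.00 M

C₀ = 1.0 M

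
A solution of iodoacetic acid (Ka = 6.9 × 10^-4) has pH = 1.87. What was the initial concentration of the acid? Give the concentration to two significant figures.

C₀ = 2.8 × 10^-1 M

[H+] = 10^(-1.87) = 1.35 × 10^-2 M = x
Ka = x²/(C₀ − x) ⇒ C₀ = x + x²/Ka
C₀ = 1.35 × 10^-2 + (1.35 × 10^-2)²/(6.9 × 10^-4) = 2.78 × 10^-1 M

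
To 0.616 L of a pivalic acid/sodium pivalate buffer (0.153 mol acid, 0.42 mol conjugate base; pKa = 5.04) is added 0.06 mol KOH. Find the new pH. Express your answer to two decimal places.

After neutralization: n((CH3)3CCOOH) = 0.093 mol, n((CH3)3CCOO-) = 0.48 mol.
pH = pKa + log(n_(CH3)3CCOO-/n_(CH3)3CCOOH) = 5.04 + log(0.48/0.093) = 5.04 + (+0.713)

pH = 5.75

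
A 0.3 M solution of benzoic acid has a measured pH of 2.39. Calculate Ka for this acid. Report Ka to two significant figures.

Ka = 5.6 × 10^-5

[H+] = 10^(-2.39) = 4.07 × 10^-3 M
At equilibrium [HA] = 0.3 − 4.07 × 10^-3 = 2.96 × 10^-1 M
Ka = [H+][A-]/[HA] = (4.07 × 10^-3)² / 2.96 × 10^-1 = 5.6 × 10^-5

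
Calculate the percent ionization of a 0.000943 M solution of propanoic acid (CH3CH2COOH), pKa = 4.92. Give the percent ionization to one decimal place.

10.7%

CH3CH2COOH ⇌ CH3CH2COO- + H+; let x = [H+] at equilibrium.
Ka = 10^(−4.92) = 1.20 × 10^-5
Solve x² + 1.2e-05x − 1.13e-08 = 0 → x = 1.01 × 10^-4 M
% ionization = x/C₀ × 100% = 1.01 × 10^-4/0.000943 × 100% = 10.7%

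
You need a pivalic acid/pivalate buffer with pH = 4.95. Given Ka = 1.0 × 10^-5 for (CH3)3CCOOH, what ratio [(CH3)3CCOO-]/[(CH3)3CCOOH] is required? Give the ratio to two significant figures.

ratio = 0.89

pKa = -log(1.0 × 10^-5) = 5.000
pH = pKa + log(r) ⇒ log(r) = 4.95 − 5.000 = -0.050
r = [(CH3)3CCOO-]/[(CH3)3CCOOH] = 10^(-0.050) = 0.891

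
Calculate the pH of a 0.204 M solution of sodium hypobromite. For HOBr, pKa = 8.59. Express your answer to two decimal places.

pH = 10.95

OBr- is the conjugate base of the weak acid HOBr.
Ka = 10^(−8.59) = 2.57 × 10^-9
Kb = Kw/Ka = 1.0×10^-14 / 2.57 × 10^-9 = 3.89 × 10^-6
From the ICE table, Kb = [OH-]²/(0.204 − [OH-]) = 3.89 × 10^-6.
Since Kb ≪ C₀, [OH-] ≈ √(Kb·C₀) = 8.91 × 10^-4 M.
Check: 0.44% ionized — well under 5%, approximation valid.
pOH = −log(8.91 × 10^-4) = 3.05; pH = 14.00 − 3.05 = 10.95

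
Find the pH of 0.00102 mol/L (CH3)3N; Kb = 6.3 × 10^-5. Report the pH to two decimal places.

pH = 10.35

(CH3)3N + H2O ⇌ (CH3)3NH+ + OH-
Kb = x²/(0.00102 − x) = 6.3 × 10^-5
x is not negligible relative to C₀; solve x² + 6.3e-05·x − 6.43e-08 = 0.
x = (−Kb + √(Kb² + 4·Kb·C₀))/2 = 2.24 × 10^-4 M
pOH = 3.65, so pH = 14.00 − pOH = 10.35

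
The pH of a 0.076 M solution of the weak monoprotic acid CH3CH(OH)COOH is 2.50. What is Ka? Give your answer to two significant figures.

[H+] = 10^(-2.50) = 3.16 × 10^-3 M
At equilibrium [HA] = 0.076 − 3.16 × 10^-3 = 7.28 × 10^-2 M
Ka = [H+][A-]/[HA] = (3.16 × 10^-3)² / 7.28 × 10^-2 = 1.4 × 10^-4

Ka = 1.4 × 10^-4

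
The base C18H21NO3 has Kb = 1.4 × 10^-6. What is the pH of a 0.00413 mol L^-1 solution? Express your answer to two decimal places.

C18H21NO3 + H2O ⇌ C18H22NO3+ + OH-
Kb = x²/(0.00413 − x) = 1.4 × 10^-6
Neglecting x in the denominator: x = √(1.4 × 10^-6 × 0.00413) = 7.60 × 10^-5 M
Check: 1.8% ionized — well under 5%, approximation valid.
pOH = −log(7.60 × 10^-5) = 4.12; pH = 14.00 − 4.12 = 9.88

pH = 9.88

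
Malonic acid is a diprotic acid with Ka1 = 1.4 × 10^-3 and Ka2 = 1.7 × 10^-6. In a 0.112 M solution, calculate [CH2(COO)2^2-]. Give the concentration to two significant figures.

1.7 × 10^-6 M

First ionization gives [H+] ≈ [CH2(COOH)COO-] = 1.18 × 10^-2 M.
Second step: Ka2 = [H+][CH2(COO)2^2-]/[CH2(COOH)COO-] ≈ [CH2(COO)2^2-] (since [H+] ≈ [CH2(COOH)COO-]).
So [CH2(COO)2^2-] ≈ Ka2.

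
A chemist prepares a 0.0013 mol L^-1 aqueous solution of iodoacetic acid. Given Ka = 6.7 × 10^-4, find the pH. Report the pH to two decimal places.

ICH2COOH ⇌ ICH2COO- + H+
Ka = x²/(0.0013 − x) = 6.7 × 10^-4
x is not negligible relative to C₀; solve x² + 0.00067·x − 8.71e-07 = 0.
x = (−Ka + √(Ka² + 4·Ka·C₀))/2 = 6.57 × 10^-4 M
pH = −log[H+] = −log(6.57 × 10^-4) = 3.18

pH = 3.18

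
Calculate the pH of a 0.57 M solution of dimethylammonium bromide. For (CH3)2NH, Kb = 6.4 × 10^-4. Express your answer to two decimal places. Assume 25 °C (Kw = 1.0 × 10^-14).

(CH3)2NH2+ is the conjugate acid of the weak base (CH3)2NH.
Ka = Kw/Kb = 1.0×10^-14 / 6.4 × 10^-4 = 1.56 × 10^-11
From the ICE table, Ka = x²/(0.57 − x) = 1.56 × 10^-11.
Assume x ≪ 0.57: x ≈ √(1.56 × 10^-11 × 0.57) = 2.98 × 10^-6 M
(x/C₀ = 0.00052% < 5%, so the approximation holds.)
pH = −log[H+] = −log(2.98 × 10^-6) = 5.53

pH = 5.53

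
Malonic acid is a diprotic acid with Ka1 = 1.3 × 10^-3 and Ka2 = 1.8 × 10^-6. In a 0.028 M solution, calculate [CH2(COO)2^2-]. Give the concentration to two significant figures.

First ionization gives [H+] ≈ [CH2(COOH)COO-] = 5.42 × 10^-3 M.
Second step: Ka2 = [H+][CH2(COO)2^2-]/[CH2(COOH)COO-] ≈ [CH2(COO)2^2-] (since [H+] ≈ [CH2(COOH)COO-]).
So [CH2(COO)2^2-] ≈ Ka2.

1.8 × 10^-6 M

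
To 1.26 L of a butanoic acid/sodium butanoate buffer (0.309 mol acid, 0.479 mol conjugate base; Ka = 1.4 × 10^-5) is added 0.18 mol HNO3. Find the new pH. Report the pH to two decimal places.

pH = 4.64

After neutralization: n(CH3(CH2)2COOH) = 0.489 mol, n(CH3(CH2)2COO-) = 0.299 mol.
pKa = −log(1.4 × 10^-5) = 4.854
Henderson–Hasselbalch with mole ratio 0.299/0.489: pH = 4.854 + (-0.214)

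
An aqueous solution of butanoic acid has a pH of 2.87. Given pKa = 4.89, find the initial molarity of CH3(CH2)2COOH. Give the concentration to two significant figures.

[H+] = 10^(-2.87) = 1.35 × 10^-3 M = x
Ka = 10^(−4.89) = 1.29 × 10^-5
Ka = x²/(C₀ − x) ⇒ C₀ = x + x²/Ka
C₀ = 1.35 × 10^-3 + (1.35 × 10^-3)²/(1.29 × 10^-5) = 1.43 × 10^-1 M

C₀ = 1.4 × 10^-1 M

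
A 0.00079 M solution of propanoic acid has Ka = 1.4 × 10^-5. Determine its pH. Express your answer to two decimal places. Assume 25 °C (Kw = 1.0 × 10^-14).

CH3CH2COOH ⇌ CH3CH2COO- + H+
Ka = [H+]²/(0.00079 − [H+]) = 1.4 × 10^-5
Here C₀/Ka ≈ 56.4, so the small-[H+] approximation fails. Use the quadratic:
[H+] = (−Ka + √(Ka² + 4·Ka·C₀))/2 = 9.84 × 10^-5 M
pH = −log[H+] = −log(9.84 × 10^-5) = 4.01

pH = 4.01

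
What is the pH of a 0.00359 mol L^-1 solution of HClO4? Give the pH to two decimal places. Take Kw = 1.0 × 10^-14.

pH = 2.44

HClO4 is a strong acid and dissociates completely, so [H+] = 0.00359 M.
pH = -log(0.00359) = 2.44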